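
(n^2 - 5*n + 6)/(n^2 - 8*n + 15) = (n - 2)/(n - 5)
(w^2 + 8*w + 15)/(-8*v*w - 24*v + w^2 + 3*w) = (-w - 5)/(8*v - w)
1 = 1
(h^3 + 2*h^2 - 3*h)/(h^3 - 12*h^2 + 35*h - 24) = h*(h + 3)/(h^2 - 11*h + 24)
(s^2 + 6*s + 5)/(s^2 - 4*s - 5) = (s + 5)/(s - 5)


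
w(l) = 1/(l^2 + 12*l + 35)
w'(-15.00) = 0.00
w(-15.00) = 0.01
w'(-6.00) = 0.00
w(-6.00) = -1.00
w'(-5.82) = -0.38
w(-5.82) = -1.03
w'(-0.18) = -0.01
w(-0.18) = 0.03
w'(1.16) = -0.01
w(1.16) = 0.02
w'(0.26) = -0.01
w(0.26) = 0.03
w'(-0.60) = -0.01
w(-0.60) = 0.04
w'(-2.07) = -0.04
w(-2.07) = 0.07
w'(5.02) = -0.00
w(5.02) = 0.01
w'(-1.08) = -0.02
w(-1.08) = 0.04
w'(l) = (-2*l - 12)/(l^2 + 12*l + 35)^2 = 2*(-l - 6)/(l^2 + 12*l + 35)^2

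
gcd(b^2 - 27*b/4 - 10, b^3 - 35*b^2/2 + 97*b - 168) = b - 8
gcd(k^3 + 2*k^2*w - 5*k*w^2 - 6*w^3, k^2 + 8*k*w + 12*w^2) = 1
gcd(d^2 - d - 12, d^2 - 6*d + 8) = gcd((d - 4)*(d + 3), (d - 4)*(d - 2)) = d - 4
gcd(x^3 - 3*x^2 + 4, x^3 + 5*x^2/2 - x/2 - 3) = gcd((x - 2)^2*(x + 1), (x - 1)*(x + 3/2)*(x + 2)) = 1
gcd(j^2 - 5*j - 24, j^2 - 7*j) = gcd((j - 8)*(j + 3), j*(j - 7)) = 1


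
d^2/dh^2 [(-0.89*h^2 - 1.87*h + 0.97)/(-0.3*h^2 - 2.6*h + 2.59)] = (1.11022302462516e-16*h^4 - 1.0518*h^3 + 3.62538*h^2 + 4.17834*h + 22.503798)/(0.027*h^6 + 0.702*h^5 + 5.3847*h^4 + 5.4548*h^3 - 46.48791*h^2 + 52.32318*h - 17.373979)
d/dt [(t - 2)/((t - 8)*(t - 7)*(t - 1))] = 2*(-t^3 + 11*t^2 - 32*t + 43)/(t^6 - 32*t^5 + 398*t^4 - 2384*t^3 + 6833*t^2 - 7952*t + 3136)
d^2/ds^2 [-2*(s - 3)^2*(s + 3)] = 12 - 12*s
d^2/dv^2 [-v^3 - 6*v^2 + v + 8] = -6*v - 12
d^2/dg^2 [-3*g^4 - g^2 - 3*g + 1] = -36*g^2 - 2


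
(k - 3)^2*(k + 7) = k^3 + k^2 - 33*k + 63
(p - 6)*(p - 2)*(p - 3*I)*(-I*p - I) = -I*p^4 - 3*p^3 + 7*I*p^3 + 21*p^2 - 4*I*p^2 - 12*p - 12*I*p - 36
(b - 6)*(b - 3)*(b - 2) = b^3 - 11*b^2 + 36*b - 36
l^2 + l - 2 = (l - 1)*(l + 2)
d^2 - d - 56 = (d - 8)*(d + 7)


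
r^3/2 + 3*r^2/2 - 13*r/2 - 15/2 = (r/2 + 1/2)*(r - 3)*(r + 5)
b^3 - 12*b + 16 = (b - 2)^2*(b + 4)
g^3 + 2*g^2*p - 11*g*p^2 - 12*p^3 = (g - 3*p)*(g + p)*(g + 4*p)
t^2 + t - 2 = (t - 1)*(t + 2)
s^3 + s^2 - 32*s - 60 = (s - 6)*(s + 2)*(s + 5)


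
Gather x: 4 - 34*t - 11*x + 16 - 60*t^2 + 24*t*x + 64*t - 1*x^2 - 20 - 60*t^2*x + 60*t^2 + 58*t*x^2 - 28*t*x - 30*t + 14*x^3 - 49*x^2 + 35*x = 14*x^3 + x^2*(58*t - 50) + x*(-60*t^2 - 4*t + 24)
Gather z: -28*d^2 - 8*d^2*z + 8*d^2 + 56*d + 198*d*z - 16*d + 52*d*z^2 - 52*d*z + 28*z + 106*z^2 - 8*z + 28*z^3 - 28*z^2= -20*d^2 + 40*d + 28*z^3 + z^2*(52*d + 78) + z*(-8*d^2 + 146*d + 20)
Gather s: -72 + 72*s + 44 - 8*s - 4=64*s - 32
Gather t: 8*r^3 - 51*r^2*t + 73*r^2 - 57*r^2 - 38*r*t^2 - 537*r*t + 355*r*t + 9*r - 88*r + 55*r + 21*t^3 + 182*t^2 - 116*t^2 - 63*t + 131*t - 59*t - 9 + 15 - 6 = 8*r^3 + 16*r^2 - 24*r + 21*t^3 + t^2*(66 - 38*r) + t*(-51*r^2 - 182*r + 9)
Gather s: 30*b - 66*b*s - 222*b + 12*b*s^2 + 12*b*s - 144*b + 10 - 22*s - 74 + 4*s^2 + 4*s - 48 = -336*b + s^2*(12*b + 4) + s*(-54*b - 18) - 112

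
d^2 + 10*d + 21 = (d + 3)*(d + 7)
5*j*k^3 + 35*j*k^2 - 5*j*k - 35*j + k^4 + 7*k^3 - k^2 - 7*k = (5*j + k)*(k - 1)*(k + 1)*(k + 7)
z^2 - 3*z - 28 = (z - 7)*(z + 4)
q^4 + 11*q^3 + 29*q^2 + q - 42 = (q - 1)*(q + 2)*(q + 3)*(q + 7)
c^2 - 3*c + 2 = (c - 2)*(c - 1)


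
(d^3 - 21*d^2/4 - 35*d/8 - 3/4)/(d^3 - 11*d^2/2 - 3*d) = (d + 1/4)/d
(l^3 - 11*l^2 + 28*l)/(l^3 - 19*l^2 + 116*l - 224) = l/(l - 8)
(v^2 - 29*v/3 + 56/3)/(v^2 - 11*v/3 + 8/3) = (v - 7)/(v - 1)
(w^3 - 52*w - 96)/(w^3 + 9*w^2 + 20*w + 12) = (w - 8)/(w + 1)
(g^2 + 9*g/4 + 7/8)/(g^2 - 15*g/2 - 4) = (g + 7/4)/(g - 8)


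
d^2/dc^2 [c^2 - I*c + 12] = 2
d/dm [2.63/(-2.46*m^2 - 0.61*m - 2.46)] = (12.9396*m + 1.6043)/(2.46*m^2 + 0.61*m + 2.46)^2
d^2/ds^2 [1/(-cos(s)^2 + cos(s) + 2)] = (-4*sin(s)^4 + 11*sin(s)^2 - 7*cos(s)/4 + 3*cos(3*s)/4 - 1)/(sin(s)^2 + cos(s) + 1)^3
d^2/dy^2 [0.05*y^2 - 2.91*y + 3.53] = 0.100000000000000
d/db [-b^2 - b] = -2*b - 1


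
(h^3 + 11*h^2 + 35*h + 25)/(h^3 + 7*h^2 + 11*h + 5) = (h + 5)/(h + 1)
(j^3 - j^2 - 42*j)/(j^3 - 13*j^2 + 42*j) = (j + 6)/(j - 6)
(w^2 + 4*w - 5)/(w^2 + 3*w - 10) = (w - 1)/(w - 2)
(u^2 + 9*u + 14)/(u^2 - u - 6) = (u + 7)/(u - 3)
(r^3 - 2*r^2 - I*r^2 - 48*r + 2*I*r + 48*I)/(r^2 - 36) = (r^2 - r*(8 + I) + 8*I)/(r - 6)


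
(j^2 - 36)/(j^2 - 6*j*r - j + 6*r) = (j^2 - 36)/(j^2 - 6*j*r - j + 6*r)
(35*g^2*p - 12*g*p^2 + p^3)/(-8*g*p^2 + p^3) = (-35*g^2 + 12*g*p - p^2)/(p*(8*g - p))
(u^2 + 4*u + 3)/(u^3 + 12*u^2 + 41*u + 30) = (u + 3)/(u^2 + 11*u + 30)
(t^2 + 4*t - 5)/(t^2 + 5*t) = (t - 1)/t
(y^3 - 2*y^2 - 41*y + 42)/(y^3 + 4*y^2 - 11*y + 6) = (y - 7)/(y - 1)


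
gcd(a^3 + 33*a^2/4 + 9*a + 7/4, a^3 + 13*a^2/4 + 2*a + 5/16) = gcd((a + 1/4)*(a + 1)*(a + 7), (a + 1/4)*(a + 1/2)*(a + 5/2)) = a + 1/4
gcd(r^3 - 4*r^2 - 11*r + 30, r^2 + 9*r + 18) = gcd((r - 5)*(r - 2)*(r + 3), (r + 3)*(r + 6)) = r + 3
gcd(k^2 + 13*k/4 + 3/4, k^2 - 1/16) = k + 1/4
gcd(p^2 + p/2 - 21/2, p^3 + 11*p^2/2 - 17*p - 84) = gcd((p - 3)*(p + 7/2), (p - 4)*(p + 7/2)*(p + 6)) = p + 7/2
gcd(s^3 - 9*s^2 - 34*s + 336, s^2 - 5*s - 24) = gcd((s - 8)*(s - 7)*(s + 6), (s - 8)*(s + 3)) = s - 8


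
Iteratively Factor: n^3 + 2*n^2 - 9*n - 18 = (n + 3)*(n^2 - n - 6) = (n - 3)*(n + 3)*(n + 2)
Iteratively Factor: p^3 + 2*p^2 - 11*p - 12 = (p + 4)*(p^2 - 2*p - 3) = (p + 1)*(p + 4)*(p - 3)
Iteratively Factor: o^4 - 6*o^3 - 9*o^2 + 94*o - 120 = (o - 5)*(o^3 - o^2 - 14*o + 24) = (o - 5)*(o - 3)*(o^2 + 2*o - 8) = (o - 5)*(o - 3)*(o + 4)*(o - 2)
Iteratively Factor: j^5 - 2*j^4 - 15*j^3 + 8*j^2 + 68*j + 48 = (j + 2)*(j^4 - 4*j^3 - 7*j^2 + 22*j + 24) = (j - 3)*(j + 2)*(j^3 - j^2 - 10*j - 8) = (j - 4)*(j - 3)*(j + 2)*(j^2 + 3*j + 2) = (j - 4)*(j - 3)*(j + 1)*(j + 2)*(j + 2)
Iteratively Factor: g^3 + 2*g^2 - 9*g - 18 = (g - 3)*(g^2 + 5*g + 6) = (g - 3)*(g + 2)*(g + 3)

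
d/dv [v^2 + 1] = 2*v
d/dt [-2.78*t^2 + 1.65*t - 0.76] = 1.65 - 5.56*t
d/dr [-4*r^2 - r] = -8*r - 1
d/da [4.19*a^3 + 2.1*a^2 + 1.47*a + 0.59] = 12.57*a^2 + 4.2*a + 1.47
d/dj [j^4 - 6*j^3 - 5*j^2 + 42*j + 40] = 4*j^3 - 18*j^2 - 10*j + 42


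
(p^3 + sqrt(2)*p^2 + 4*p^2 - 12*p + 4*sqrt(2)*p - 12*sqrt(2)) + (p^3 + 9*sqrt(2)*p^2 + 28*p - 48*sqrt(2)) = 2*p^3 + 4*p^2 + 10*sqrt(2)*p^2 + 4*sqrt(2)*p + 16*p - 60*sqrt(2)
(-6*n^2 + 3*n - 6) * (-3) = 18*n^2 - 9*n + 18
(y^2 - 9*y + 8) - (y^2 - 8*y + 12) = -y - 4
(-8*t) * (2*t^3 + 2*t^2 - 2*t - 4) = -16*t^4 - 16*t^3 + 16*t^2 + 32*t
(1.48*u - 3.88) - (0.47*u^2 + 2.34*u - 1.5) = -0.47*u^2 - 0.86*u - 2.38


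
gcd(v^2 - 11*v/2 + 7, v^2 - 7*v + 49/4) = v - 7/2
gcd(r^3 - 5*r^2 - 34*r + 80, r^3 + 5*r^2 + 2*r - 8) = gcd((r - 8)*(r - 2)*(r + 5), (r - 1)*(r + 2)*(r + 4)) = 1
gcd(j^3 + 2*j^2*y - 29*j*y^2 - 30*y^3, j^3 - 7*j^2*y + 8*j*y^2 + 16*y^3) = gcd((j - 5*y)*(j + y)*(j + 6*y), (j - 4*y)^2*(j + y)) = j + y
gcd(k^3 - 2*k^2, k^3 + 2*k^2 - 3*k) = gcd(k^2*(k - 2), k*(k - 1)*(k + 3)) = k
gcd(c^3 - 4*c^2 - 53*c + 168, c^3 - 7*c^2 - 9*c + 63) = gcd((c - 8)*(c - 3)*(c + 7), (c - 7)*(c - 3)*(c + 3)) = c - 3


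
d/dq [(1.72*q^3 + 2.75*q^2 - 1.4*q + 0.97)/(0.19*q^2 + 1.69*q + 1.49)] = (0.3268*q^4 + 5.8136*q^3 + 12.6019*q^2 + 7.8264*q - 3.7253)/(0.0361*q^4 + 0.6422*q^3 + 3.4223*q^2 + 5.0362*q + 2.2201)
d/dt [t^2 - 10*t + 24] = 2*t - 10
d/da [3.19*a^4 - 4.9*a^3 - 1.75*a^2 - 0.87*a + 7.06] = 12.76*a^3 - 14.7*a^2 - 3.5*a - 0.87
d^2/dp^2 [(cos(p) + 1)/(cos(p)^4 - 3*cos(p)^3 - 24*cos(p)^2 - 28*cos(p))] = (59*(1 - cos(p)^2)^2/cos(p)^3 - 76*sin(p)^6/cos(p)^3 - 9*cos(p)^4 - 23*cos(p)^3 - 83*cos(p)^2 + 616*tan(p)^2 + 384 - 30/cos(p) + 409/cos(p)^3)/((cos(p) - 7)^3*(cos(p) + 2)^4)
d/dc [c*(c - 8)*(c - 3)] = 3*c^2 - 22*c + 24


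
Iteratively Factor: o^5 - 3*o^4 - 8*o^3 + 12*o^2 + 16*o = (o)*(o^4 - 3*o^3 - 8*o^2 + 12*o + 16) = o*(o + 2)*(o^3 - 5*o^2 + 2*o + 8) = o*(o + 1)*(o + 2)*(o^2 - 6*o + 8) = o*(o - 4)*(o + 1)*(o + 2)*(o - 2)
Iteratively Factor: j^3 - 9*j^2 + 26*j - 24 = (j - 2)*(j^2 - 7*j + 12) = (j - 4)*(j - 2)*(j - 3)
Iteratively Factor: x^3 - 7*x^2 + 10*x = (x - 2)*(x^2 - 5*x) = (x - 5)*(x - 2)*(x)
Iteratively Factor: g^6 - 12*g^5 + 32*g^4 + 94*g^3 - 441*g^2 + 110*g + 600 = (g + 3)*(g^5 - 15*g^4 + 77*g^3 - 137*g^2 - 30*g + 200) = (g - 5)*(g + 3)*(g^4 - 10*g^3 + 27*g^2 - 2*g - 40) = (g - 5)*(g - 2)*(g + 3)*(g^3 - 8*g^2 + 11*g + 20) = (g - 5)*(g - 4)*(g - 2)*(g + 3)*(g^2 - 4*g - 5) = (g - 5)*(g - 4)*(g - 2)*(g + 1)*(g + 3)*(g - 5)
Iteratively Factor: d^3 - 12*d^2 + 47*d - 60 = (d - 3)*(d^2 - 9*d + 20) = (d - 5)*(d - 3)*(d - 4)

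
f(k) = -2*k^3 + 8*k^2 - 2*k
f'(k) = -6*k^2 + 16*k - 2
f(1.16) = 5.32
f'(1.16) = 8.49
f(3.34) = 8.05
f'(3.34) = -15.49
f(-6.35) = 847.38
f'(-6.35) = -345.54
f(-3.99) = 262.38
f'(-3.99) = -161.36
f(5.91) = -145.25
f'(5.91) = -117.01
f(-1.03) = 12.73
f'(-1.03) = -24.85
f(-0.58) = 4.24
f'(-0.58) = -13.30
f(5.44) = -96.11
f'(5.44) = -92.52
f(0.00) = 0.00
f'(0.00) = -2.00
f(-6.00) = 732.00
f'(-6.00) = -314.00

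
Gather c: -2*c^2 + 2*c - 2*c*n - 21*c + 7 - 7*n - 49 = -2*c^2 + c*(-2*n - 19) - 7*n - 42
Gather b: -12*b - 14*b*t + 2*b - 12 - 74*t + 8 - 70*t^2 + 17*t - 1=b*(-14*t - 10) - 70*t^2 - 57*t - 5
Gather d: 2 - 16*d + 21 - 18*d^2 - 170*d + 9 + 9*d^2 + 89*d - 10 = -9*d^2 - 97*d + 22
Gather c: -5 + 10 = 5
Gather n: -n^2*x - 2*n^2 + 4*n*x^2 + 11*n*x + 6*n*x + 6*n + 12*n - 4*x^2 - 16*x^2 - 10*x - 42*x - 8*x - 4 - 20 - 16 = n^2*(-x - 2) + n*(4*x^2 + 17*x + 18) - 20*x^2 - 60*x - 40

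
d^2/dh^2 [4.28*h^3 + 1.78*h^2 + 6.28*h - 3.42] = 25.68*h + 3.56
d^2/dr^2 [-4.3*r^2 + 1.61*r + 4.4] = -8.60000000000000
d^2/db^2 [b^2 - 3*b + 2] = 2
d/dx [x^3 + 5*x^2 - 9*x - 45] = 3*x^2 + 10*x - 9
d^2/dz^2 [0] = 0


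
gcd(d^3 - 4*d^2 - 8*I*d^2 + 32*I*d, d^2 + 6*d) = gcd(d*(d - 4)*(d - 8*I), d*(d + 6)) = d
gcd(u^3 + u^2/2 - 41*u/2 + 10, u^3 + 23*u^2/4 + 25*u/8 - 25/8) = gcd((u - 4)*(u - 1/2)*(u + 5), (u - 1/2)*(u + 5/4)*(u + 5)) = u^2 + 9*u/2 - 5/2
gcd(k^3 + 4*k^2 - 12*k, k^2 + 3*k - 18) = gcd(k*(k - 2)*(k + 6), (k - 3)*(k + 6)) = k + 6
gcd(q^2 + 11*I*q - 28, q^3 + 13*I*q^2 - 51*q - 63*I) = q + 7*I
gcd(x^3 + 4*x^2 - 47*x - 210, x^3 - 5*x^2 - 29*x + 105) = x^2 - 2*x - 35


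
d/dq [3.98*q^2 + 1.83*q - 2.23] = 7.96*q + 1.83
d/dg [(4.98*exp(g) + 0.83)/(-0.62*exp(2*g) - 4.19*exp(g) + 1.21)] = (3.0876*exp(2*g) + 1.0292*exp(g) + 9.5035)*exp(g)/(0.3844*exp(4*g) + 5.1956*exp(3*g) + 16.0557*exp(2*g) - 10.1398*exp(g) + 1.4641)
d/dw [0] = 0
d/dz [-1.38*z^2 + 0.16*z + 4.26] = 0.16 - 2.76*z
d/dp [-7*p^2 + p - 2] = 1 - 14*p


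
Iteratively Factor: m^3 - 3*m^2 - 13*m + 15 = (m - 5)*(m^2 + 2*m - 3) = (m - 5)*(m - 1)*(m + 3)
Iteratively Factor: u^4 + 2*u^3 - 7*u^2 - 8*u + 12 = (u + 2)*(u^3 - 7*u + 6) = (u + 2)*(u + 3)*(u^2 - 3*u + 2) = (u - 1)*(u + 2)*(u + 3)*(u - 2)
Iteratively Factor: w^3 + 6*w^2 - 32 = (w + 4)*(w^2 + 2*w - 8) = (w + 4)^2*(w - 2)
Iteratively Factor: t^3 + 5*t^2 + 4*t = (t + 4)*(t^2 + t) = t*(t + 4)*(t + 1)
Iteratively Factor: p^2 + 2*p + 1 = (p + 1)*(p + 1)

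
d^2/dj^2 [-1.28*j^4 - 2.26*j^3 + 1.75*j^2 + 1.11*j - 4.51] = -15.36*j^2 - 13.56*j + 3.5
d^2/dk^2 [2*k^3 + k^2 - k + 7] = 12*k + 2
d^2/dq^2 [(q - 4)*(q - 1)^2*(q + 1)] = 12*q^2 - 30*q + 6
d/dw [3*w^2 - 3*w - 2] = 6*w - 3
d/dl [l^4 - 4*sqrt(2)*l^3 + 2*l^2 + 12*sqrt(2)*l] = 4*l^3 - 12*sqrt(2)*l^2 + 4*l + 12*sqrt(2)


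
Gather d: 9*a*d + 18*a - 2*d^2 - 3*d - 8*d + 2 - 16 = 18*a - 2*d^2 + d*(9*a - 11) - 14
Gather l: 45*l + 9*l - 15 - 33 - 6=54*l - 54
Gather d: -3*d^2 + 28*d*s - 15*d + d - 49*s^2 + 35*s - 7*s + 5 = -3*d^2 + d*(28*s - 14) - 49*s^2 + 28*s + 5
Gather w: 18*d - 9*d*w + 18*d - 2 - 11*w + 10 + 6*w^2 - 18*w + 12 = 36*d + 6*w^2 + w*(-9*d - 29) + 20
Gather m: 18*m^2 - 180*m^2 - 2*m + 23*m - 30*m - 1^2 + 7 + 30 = -162*m^2 - 9*m + 36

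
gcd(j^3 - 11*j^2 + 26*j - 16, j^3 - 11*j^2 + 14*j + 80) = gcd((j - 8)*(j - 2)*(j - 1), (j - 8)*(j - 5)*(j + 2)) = j - 8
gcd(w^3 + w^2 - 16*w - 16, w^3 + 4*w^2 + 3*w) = w + 1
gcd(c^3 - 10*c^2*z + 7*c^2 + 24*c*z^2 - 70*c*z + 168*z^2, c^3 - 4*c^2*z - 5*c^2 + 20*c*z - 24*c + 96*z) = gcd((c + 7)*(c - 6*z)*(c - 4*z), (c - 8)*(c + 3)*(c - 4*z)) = -c + 4*z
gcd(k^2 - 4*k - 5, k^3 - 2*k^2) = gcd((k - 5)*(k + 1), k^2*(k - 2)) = 1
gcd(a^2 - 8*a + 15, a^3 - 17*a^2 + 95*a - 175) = a - 5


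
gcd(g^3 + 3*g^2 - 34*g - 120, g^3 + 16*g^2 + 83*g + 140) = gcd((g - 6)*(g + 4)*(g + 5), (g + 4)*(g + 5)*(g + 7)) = g^2 + 9*g + 20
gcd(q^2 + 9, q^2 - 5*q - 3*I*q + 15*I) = q - 3*I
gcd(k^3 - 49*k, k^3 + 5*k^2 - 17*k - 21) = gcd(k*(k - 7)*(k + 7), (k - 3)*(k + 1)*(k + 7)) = k + 7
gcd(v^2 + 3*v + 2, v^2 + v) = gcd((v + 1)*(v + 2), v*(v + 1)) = v + 1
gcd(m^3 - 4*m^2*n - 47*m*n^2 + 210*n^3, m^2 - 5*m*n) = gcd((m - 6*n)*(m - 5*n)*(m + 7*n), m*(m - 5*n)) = m - 5*n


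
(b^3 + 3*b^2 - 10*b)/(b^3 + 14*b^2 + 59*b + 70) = b*(b - 2)/(b^2 + 9*b + 14)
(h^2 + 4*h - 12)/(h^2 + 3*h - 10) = (h + 6)/(h + 5)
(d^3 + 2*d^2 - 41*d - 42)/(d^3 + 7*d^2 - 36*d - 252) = (d + 1)/(d + 6)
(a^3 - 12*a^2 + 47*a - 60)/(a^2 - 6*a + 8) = (a^2 - 8*a + 15)/(a - 2)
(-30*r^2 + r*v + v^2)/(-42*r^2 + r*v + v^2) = (-30*r^2 + r*v + v^2)/(-42*r^2 + r*v + v^2)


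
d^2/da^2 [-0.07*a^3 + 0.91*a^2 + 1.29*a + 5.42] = 1.82 - 0.42*a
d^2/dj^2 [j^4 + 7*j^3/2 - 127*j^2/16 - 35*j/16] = 12*j^2 + 21*j - 127/8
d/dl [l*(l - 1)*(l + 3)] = 3*l^2 + 4*l - 3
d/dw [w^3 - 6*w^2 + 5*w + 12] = 3*w^2 - 12*w + 5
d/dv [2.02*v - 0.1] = 2.02000000000000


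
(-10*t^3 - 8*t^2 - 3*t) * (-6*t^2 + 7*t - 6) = 60*t^5 - 22*t^4 + 22*t^3 + 27*t^2 + 18*t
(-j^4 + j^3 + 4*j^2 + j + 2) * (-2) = 2*j^4 - 2*j^3 - 8*j^2 - 2*j - 4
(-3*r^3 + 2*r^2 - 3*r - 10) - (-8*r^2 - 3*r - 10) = -3*r^3 + 10*r^2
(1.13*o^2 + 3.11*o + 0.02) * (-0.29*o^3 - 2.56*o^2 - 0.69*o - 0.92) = -0.3277*o^5 - 3.7947*o^4 - 8.7471*o^3 - 3.2367*o^2 - 2.875*o - 0.0184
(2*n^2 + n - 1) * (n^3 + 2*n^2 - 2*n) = 2*n^5 + 5*n^4 - 3*n^3 - 4*n^2 + 2*n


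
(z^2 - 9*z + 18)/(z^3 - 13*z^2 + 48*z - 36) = (z - 3)/(z^2 - 7*z + 6)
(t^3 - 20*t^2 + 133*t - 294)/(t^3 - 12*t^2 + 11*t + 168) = (t^2 - 13*t + 42)/(t^2 - 5*t - 24)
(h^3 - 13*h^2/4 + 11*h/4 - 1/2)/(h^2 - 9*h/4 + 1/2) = h - 1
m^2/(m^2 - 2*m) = m/(m - 2)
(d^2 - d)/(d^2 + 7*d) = (d - 1)/(d + 7)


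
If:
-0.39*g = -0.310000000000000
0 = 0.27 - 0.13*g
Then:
No Solution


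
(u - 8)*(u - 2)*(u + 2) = u^3 - 8*u^2 - 4*u + 32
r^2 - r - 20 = (r - 5)*(r + 4)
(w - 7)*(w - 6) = w^2 - 13*w + 42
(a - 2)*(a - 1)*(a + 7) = a^3 + 4*a^2 - 19*a + 14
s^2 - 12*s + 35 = (s - 7)*(s - 5)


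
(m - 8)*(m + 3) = m^2 - 5*m - 24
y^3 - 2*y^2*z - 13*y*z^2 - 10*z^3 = (y - 5*z)*(y + z)*(y + 2*z)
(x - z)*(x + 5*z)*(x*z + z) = x^3*z + 4*x^2*z^2 + x^2*z - 5*x*z^3 + 4*x*z^2 - 5*z^3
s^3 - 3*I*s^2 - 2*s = s*(s - 2*I)*(s - I)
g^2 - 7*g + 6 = (g - 6)*(g - 1)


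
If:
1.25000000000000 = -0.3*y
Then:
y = -4.17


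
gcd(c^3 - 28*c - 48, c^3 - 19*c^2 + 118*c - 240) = c - 6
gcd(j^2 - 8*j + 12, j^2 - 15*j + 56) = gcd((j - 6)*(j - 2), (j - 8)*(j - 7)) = 1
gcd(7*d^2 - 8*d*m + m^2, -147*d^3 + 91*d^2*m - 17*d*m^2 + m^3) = 7*d - m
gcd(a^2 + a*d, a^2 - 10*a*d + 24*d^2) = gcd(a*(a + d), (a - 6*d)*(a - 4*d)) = 1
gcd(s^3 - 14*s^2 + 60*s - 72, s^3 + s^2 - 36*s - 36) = s - 6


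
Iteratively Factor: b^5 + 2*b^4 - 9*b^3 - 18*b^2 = (b + 2)*(b^4 - 9*b^2) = b*(b + 2)*(b^3 - 9*b) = b^2*(b + 2)*(b^2 - 9) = b^2*(b - 3)*(b + 2)*(b + 3)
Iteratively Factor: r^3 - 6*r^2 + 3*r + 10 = (r - 2)*(r^2 - 4*r - 5) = (r - 2)*(r + 1)*(r - 5)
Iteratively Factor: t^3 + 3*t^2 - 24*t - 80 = (t + 4)*(t^2 - t - 20) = (t - 5)*(t + 4)*(t + 4)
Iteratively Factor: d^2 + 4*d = (d + 4)*(d)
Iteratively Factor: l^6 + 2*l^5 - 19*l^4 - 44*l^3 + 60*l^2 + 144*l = (l + 2)*(l^5 - 19*l^3 - 6*l^2 + 72*l) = l*(l + 2)*(l^4 - 19*l^2 - 6*l + 72) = l*(l + 2)*(l + 3)*(l^3 - 3*l^2 - 10*l + 24) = l*(l - 4)*(l + 2)*(l + 3)*(l^2 + l - 6) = l*(l - 4)*(l - 2)*(l + 2)*(l + 3)*(l + 3)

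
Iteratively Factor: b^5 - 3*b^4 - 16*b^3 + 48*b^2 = (b - 3)*(b^4 - 16*b^2) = b*(b - 3)*(b^3 - 16*b) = b^2*(b - 3)*(b^2 - 16) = b^2*(b - 4)*(b - 3)*(b + 4)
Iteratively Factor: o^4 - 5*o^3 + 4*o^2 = (o)*(o^3 - 5*o^2 + 4*o) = o^2*(o^2 - 5*o + 4) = o^2*(o - 1)*(o - 4)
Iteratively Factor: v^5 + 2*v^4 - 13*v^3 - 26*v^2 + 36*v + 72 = (v - 3)*(v^4 + 5*v^3 + 2*v^2 - 20*v - 24) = (v - 3)*(v + 2)*(v^3 + 3*v^2 - 4*v - 12) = (v - 3)*(v + 2)^2*(v^2 + v - 6) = (v - 3)*(v + 2)^2*(v + 3)*(v - 2)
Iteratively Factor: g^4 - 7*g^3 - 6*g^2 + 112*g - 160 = (g - 2)*(g^3 - 5*g^2 - 16*g + 80) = (g - 4)*(g - 2)*(g^2 - g - 20) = (g - 4)*(g - 2)*(g + 4)*(g - 5)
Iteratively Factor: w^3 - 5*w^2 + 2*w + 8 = (w + 1)*(w^2 - 6*w + 8) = (w - 2)*(w + 1)*(w - 4)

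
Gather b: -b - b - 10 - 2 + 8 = -2*b - 4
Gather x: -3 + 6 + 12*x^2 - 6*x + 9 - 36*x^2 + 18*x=-24*x^2 + 12*x + 12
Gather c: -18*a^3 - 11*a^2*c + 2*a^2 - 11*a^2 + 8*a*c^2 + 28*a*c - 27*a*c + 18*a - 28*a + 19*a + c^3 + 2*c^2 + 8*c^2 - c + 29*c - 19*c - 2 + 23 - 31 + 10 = -18*a^3 - 9*a^2 + 9*a + c^3 + c^2*(8*a + 10) + c*(-11*a^2 + a + 9)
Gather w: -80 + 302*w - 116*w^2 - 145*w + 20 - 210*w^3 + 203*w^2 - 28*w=-210*w^3 + 87*w^2 + 129*w - 60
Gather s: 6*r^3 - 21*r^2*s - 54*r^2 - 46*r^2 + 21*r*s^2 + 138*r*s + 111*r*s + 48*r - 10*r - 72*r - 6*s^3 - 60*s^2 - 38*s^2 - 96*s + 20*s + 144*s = 6*r^3 - 100*r^2 - 34*r - 6*s^3 + s^2*(21*r - 98) + s*(-21*r^2 + 249*r + 68)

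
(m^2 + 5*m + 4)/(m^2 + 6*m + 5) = (m + 4)/(m + 5)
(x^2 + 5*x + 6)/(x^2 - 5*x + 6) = (x^2 + 5*x + 6)/(x^2 - 5*x + 6)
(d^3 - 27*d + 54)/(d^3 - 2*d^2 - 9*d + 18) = (d^2 + 3*d - 18)/(d^2 + d - 6)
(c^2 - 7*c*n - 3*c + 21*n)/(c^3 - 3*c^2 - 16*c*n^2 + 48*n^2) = (c - 7*n)/(c^2 - 16*n^2)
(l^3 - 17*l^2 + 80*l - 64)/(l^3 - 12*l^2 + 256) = (l - 1)/(l + 4)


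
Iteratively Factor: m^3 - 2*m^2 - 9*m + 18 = (m + 3)*(m^2 - 5*m + 6) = (m - 2)*(m + 3)*(m - 3)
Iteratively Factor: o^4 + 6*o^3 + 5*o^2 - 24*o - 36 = (o + 2)*(o^3 + 4*o^2 - 3*o - 18) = (o + 2)*(o + 3)*(o^2 + o - 6) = (o + 2)*(o + 3)^2*(o - 2)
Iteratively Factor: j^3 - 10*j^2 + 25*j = (j)*(j^2 - 10*j + 25) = j*(j - 5)*(j - 5)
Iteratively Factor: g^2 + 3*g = (g)*(g + 3)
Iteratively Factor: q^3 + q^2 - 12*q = (q + 4)*(q^2 - 3*q) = q*(q + 4)*(q - 3)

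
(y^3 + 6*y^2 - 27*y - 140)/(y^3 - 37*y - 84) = (y^2 + 2*y - 35)/(y^2 - 4*y - 21)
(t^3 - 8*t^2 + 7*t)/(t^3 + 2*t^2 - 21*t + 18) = t*(t - 7)/(t^2 + 3*t - 18)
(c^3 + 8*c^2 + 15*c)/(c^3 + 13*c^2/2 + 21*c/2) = 2*(c + 5)/(2*c + 7)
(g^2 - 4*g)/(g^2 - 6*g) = (g - 4)/(g - 6)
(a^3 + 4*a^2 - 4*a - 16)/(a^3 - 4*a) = (a + 4)/a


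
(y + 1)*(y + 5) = y^2 + 6*y + 5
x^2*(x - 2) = x^3 - 2*x^2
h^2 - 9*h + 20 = (h - 5)*(h - 4)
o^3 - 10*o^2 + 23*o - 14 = (o - 7)*(o - 2)*(o - 1)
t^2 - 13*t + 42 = (t - 7)*(t - 6)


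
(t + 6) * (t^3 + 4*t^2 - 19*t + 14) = t^4 + 10*t^3 + 5*t^2 - 100*t + 84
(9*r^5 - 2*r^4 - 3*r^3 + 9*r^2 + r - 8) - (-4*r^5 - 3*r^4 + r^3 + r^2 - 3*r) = 13*r^5 + r^4 - 4*r^3 + 8*r^2 + 4*r - 8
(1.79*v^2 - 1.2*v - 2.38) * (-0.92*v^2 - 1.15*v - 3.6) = -1.6468*v^4 - 0.9545*v^3 - 2.8744*v^2 + 7.057*v + 8.568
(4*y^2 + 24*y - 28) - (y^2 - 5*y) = 3*y^2 + 29*y - 28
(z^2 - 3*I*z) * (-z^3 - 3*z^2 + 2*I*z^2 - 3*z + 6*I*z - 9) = -z^5 - 3*z^4 + 5*I*z^4 + 3*z^3 + 15*I*z^3 + 9*z^2 + 9*I*z^2 + 27*I*z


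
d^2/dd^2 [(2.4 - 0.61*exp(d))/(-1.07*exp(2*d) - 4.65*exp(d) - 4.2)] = (0.698389*exp(4*d) - 14.026095*exp(3*d) - 52.27164*exp(2*d) - 20.6649*exp(d) + 57.6324)*exp(d)/(1.225043*exp(6*d) + 15.971355*exp(5*d) + 83.833965*exp(4*d) + 225.927225*exp(3*d) + 329.0679*exp(2*d) + 246.078*exp(d) + 74.088)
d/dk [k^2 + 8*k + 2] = 2*k + 8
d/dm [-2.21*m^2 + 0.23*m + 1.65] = 0.23 - 4.42*m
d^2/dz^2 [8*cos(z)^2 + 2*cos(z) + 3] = -2*cos(z) - 16*cos(2*z)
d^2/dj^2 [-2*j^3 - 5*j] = -12*j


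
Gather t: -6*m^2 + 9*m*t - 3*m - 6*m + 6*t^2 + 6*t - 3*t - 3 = -6*m^2 - 9*m + 6*t^2 + t*(9*m + 3) - 3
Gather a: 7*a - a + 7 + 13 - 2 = 6*a + 18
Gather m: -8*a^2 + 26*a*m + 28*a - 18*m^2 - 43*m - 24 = -8*a^2 + 28*a - 18*m^2 + m*(26*a - 43) - 24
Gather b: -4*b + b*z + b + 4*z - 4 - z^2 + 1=b*(z - 3) - z^2 + 4*z - 3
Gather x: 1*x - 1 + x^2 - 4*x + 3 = x^2 - 3*x + 2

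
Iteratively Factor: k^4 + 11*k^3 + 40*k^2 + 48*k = (k + 4)*(k^3 + 7*k^2 + 12*k) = (k + 3)*(k + 4)*(k^2 + 4*k) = k*(k + 3)*(k + 4)*(k + 4)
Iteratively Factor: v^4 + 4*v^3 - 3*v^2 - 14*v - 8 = (v + 4)*(v^3 - 3*v - 2) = (v + 1)*(v + 4)*(v^2 - v - 2) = (v + 1)^2*(v + 4)*(v - 2)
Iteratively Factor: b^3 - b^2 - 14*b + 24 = (b - 2)*(b^2 + b - 12) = (b - 3)*(b - 2)*(b + 4)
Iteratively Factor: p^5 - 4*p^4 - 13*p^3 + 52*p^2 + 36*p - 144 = (p - 4)*(p^4 - 13*p^2 + 36) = (p - 4)*(p - 3)*(p^3 + 3*p^2 - 4*p - 12) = (p - 4)*(p - 3)*(p - 2)*(p^2 + 5*p + 6) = (p - 4)*(p - 3)*(p - 2)*(p + 3)*(p + 2)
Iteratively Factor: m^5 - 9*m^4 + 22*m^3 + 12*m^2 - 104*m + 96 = (m - 4)*(m^4 - 5*m^3 + 2*m^2 + 20*m - 24) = (m - 4)*(m - 2)*(m^3 - 3*m^2 - 4*m + 12) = (m - 4)*(m - 2)^2*(m^2 - m - 6) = (m - 4)*(m - 3)*(m - 2)^2*(m + 2)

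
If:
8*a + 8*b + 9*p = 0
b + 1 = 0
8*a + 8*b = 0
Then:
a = 1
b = -1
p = 0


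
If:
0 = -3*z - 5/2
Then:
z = -5/6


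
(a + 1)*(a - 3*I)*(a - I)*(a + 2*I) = a^4 + a^3 - 2*I*a^3 + 5*a^2 - 2*I*a^2 + 5*a - 6*I*a - 6*I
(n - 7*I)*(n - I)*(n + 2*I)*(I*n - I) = I*n^4 + 6*n^3 - I*n^3 - 6*n^2 + 9*I*n^2 + 14*n - 9*I*n - 14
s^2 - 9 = (s - 3)*(s + 3)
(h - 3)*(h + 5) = h^2 + 2*h - 15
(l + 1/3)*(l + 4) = l^2 + 13*l/3 + 4/3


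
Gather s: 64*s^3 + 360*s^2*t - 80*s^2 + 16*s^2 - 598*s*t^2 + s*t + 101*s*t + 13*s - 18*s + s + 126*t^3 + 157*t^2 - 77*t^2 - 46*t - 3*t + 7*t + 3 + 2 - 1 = 64*s^3 + s^2*(360*t - 64) + s*(-598*t^2 + 102*t - 4) + 126*t^3 + 80*t^2 - 42*t + 4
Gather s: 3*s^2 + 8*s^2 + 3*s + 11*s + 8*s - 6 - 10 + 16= 11*s^2 + 22*s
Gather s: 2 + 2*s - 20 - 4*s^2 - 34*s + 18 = -4*s^2 - 32*s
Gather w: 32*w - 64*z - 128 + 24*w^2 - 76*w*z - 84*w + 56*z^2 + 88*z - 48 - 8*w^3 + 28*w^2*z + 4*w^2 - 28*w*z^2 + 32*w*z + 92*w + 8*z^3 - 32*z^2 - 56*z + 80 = -8*w^3 + w^2*(28*z + 28) + w*(-28*z^2 - 44*z + 40) + 8*z^3 + 24*z^2 - 32*z - 96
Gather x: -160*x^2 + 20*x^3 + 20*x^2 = 20*x^3 - 140*x^2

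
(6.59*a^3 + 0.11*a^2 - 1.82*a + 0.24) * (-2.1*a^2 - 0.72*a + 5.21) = -13.839*a^5 - 4.9758*a^4 + 38.0767*a^3 + 1.3795*a^2 - 9.655*a + 1.2504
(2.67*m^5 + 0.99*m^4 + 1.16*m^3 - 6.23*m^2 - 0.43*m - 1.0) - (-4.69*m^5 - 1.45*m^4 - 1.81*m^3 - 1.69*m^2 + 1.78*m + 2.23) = 7.36*m^5 + 2.44*m^4 + 2.97*m^3 - 4.54*m^2 - 2.21*m - 3.23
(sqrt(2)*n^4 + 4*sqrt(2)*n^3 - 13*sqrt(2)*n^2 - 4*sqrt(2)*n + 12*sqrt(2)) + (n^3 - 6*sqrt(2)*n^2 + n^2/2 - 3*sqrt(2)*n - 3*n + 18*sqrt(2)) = sqrt(2)*n^4 + n^3 + 4*sqrt(2)*n^3 - 19*sqrt(2)*n^2 + n^2/2 - 7*sqrt(2)*n - 3*n + 30*sqrt(2)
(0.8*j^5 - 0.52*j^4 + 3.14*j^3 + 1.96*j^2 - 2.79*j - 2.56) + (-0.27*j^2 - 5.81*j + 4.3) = 0.8*j^5 - 0.52*j^4 + 3.14*j^3 + 1.69*j^2 - 8.6*j + 1.74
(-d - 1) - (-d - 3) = 2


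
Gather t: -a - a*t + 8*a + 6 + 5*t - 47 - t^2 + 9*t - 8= 7*a - t^2 + t*(14 - a) - 49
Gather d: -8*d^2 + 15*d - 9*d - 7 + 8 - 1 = -8*d^2 + 6*d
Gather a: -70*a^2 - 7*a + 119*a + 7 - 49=-70*a^2 + 112*a - 42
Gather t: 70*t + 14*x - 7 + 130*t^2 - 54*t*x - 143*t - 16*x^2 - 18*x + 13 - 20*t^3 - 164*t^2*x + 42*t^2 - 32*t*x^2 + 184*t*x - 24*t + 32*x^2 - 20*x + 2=-20*t^3 + t^2*(172 - 164*x) + t*(-32*x^2 + 130*x - 97) + 16*x^2 - 24*x + 8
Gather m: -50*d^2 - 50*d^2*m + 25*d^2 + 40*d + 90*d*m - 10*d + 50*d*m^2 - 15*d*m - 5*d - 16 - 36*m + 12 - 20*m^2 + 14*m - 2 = -25*d^2 + 25*d + m^2*(50*d - 20) + m*(-50*d^2 + 75*d - 22) - 6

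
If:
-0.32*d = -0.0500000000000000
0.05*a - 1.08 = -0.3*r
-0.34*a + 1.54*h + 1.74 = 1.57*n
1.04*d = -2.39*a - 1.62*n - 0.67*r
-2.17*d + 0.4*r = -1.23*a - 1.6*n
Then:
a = -1.33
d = 0.16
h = -1.14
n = 0.28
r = 3.82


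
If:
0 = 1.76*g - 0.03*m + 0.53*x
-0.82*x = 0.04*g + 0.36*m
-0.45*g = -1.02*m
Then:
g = 0.00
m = 0.00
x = 0.00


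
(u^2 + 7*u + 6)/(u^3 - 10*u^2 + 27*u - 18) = (u^2 + 7*u + 6)/(u^3 - 10*u^2 + 27*u - 18)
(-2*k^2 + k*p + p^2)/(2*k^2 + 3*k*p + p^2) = (-k + p)/(k + p)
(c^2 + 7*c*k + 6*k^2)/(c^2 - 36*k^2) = (c + k)/(c - 6*k)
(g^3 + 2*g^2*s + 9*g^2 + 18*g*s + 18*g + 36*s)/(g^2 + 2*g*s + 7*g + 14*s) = (g^2 + 9*g + 18)/(g + 7)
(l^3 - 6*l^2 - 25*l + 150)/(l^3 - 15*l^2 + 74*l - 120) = (l + 5)/(l - 4)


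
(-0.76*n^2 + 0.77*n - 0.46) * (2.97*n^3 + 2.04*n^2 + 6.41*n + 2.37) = -2.2572*n^5 + 0.7365*n^4 - 4.667*n^3 + 2.1961*n^2 - 1.1237*n - 1.0902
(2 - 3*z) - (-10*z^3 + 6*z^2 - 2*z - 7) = 10*z^3 - 6*z^2 - z + 9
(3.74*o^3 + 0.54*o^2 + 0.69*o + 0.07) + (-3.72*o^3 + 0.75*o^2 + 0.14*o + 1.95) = 0.02*o^3 + 1.29*o^2 + 0.83*o + 2.02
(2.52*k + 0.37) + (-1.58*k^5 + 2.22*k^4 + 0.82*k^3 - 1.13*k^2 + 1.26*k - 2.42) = -1.58*k^5 + 2.22*k^4 + 0.82*k^3 - 1.13*k^2 + 3.78*k - 2.05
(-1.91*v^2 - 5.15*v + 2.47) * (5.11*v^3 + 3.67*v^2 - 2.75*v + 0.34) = -9.7601*v^5 - 33.3262*v^4 - 1.0263*v^3 + 22.578*v^2 - 8.5435*v + 0.8398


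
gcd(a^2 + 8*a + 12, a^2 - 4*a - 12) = a + 2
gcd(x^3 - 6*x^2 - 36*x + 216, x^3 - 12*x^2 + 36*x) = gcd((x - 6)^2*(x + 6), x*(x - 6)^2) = x^2 - 12*x + 36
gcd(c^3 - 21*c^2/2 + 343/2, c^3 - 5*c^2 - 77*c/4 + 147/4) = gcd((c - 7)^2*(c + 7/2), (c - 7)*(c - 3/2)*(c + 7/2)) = c^2 - 7*c/2 - 49/2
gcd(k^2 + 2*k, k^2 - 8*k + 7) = 1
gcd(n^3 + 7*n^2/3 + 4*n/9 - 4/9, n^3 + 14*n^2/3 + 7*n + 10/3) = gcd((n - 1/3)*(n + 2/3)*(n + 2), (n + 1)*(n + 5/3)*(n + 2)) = n + 2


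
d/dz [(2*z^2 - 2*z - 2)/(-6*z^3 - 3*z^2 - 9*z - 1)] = 4*(3*z^4 - 6*z^3 - 15*z^2 - 4*z - 4)/(36*z^6 + 36*z^5 + 117*z^4 + 66*z^3 + 87*z^2 + 18*z + 1)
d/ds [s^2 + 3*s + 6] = 2*s + 3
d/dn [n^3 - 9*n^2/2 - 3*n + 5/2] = 3*n^2 - 9*n - 3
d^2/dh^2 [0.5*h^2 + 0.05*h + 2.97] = 1.00000000000000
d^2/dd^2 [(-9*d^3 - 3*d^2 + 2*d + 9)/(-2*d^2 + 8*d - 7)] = 2*(490*d^3 - 1746*d^2 + 1839*d - 415)/(8*d^6 - 96*d^5 + 468*d^4 - 1184*d^3 + 1638*d^2 - 1176*d + 343)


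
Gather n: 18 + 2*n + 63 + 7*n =9*n + 81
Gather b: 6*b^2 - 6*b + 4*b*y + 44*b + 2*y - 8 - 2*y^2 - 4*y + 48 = 6*b^2 + b*(4*y + 38) - 2*y^2 - 2*y + 40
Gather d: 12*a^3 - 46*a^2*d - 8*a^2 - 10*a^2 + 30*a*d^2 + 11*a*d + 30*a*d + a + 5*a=12*a^3 - 18*a^2 + 30*a*d^2 + 6*a + d*(-46*a^2 + 41*a)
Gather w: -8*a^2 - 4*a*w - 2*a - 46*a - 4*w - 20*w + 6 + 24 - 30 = -8*a^2 - 48*a + w*(-4*a - 24)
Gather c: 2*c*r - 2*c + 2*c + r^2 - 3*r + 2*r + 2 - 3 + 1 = 2*c*r + r^2 - r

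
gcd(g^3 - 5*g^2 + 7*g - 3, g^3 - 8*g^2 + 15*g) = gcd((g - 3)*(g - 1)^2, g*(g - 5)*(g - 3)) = g - 3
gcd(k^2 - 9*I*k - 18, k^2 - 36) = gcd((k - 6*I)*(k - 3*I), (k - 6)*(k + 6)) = 1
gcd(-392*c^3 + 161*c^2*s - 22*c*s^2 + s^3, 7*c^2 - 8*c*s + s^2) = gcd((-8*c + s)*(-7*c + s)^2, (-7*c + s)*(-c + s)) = -7*c + s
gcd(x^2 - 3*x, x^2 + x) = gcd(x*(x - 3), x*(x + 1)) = x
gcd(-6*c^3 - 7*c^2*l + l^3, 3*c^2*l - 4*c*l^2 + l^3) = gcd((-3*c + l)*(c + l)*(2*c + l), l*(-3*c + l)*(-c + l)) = 3*c - l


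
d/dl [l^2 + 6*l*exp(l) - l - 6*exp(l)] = 6*l*exp(l) + 2*l - 1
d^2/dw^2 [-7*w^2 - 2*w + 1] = -14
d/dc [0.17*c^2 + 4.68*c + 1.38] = 0.34*c + 4.68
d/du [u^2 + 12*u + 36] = 2*u + 12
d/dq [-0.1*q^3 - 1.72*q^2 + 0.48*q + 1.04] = -0.3*q^2 - 3.44*q + 0.48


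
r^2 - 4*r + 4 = (r - 2)^2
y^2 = y^2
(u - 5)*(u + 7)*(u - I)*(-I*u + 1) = -I*u^4 - 2*I*u^3 + 34*I*u^2 - 2*I*u + 35*I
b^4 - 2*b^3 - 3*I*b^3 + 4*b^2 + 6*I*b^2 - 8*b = b*(b - 2)*(b - 4*I)*(b + I)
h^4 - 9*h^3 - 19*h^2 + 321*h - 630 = (h - 7)*(h - 5)*(h - 3)*(h + 6)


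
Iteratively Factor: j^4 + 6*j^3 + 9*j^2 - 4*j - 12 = (j + 3)*(j^3 + 3*j^2 - 4) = (j + 2)*(j + 3)*(j^2 + j - 2) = (j - 1)*(j + 2)*(j + 3)*(j + 2)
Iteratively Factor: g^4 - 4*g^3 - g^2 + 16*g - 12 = (g - 3)*(g^3 - g^2 - 4*g + 4) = (g - 3)*(g - 2)*(g^2 + g - 2) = (g - 3)*(g - 2)*(g + 2)*(g - 1)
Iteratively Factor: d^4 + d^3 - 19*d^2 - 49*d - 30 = (d - 5)*(d^3 + 6*d^2 + 11*d + 6) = (d - 5)*(d + 3)*(d^2 + 3*d + 2) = (d - 5)*(d + 2)*(d + 3)*(d + 1)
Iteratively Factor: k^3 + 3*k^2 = (k + 3)*(k^2) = k*(k + 3)*(k)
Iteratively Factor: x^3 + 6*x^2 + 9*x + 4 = (x + 1)*(x^2 + 5*x + 4) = (x + 1)*(x + 4)*(x + 1)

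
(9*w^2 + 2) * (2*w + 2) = 18*w^3 + 18*w^2 + 4*w + 4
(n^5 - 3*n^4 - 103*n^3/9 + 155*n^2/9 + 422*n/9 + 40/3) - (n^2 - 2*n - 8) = n^5 - 3*n^4 - 103*n^3/9 + 146*n^2/9 + 440*n/9 + 64/3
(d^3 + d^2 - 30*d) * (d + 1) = d^4 + 2*d^3 - 29*d^2 - 30*d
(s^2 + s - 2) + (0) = s^2 + s - 2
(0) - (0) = 0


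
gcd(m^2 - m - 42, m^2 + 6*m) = m + 6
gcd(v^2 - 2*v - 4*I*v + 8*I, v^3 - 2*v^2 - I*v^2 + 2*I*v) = v - 2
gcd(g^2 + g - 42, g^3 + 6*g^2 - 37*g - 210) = g^2 + g - 42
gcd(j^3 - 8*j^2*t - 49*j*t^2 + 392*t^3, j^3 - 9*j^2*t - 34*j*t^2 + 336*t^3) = j^2 - 15*j*t + 56*t^2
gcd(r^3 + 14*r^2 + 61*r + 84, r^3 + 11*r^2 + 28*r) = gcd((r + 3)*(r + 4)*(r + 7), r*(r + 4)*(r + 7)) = r^2 + 11*r + 28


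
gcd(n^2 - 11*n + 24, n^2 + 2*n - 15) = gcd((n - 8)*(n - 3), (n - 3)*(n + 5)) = n - 3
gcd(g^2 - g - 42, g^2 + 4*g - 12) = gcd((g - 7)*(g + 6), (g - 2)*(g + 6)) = g + 6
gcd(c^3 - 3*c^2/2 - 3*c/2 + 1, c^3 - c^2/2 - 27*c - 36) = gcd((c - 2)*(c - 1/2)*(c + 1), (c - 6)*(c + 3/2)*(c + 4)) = 1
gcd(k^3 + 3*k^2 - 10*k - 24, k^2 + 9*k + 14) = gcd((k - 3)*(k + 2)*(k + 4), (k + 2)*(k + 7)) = k + 2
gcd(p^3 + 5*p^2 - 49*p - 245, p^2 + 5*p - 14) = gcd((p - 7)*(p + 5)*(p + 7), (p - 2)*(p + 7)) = p + 7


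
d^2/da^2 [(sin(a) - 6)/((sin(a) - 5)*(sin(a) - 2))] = (-sin(a)^5 + 17*sin(a)^4 - 64*sin(a)^3 - 52*sin(a)^2 + 512*sin(a) - 328)/((sin(a) - 5)^3*(sin(a) - 2)^3)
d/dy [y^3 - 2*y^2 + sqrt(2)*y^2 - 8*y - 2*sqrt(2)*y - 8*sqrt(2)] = 3*y^2 - 4*y + 2*sqrt(2)*y - 8 - 2*sqrt(2)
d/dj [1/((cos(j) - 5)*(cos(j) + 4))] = (-sin(j) + sin(2*j))/((cos(j) - 5)^2*(cos(j) + 4)^2)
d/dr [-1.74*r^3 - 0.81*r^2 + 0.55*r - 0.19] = -5.22*r^2 - 1.62*r + 0.55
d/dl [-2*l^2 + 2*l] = 2 - 4*l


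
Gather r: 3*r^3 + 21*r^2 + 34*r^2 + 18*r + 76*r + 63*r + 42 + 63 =3*r^3 + 55*r^2 + 157*r + 105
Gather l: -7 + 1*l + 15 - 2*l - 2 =6 - l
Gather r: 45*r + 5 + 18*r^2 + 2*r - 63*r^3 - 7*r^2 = -63*r^3 + 11*r^2 + 47*r + 5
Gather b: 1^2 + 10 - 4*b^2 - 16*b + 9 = -4*b^2 - 16*b + 20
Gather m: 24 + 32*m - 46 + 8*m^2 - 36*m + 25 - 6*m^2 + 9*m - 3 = 2*m^2 + 5*m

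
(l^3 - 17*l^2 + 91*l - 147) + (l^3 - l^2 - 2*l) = 2*l^3 - 18*l^2 + 89*l - 147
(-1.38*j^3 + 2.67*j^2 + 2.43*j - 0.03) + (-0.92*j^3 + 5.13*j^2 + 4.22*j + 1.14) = -2.3*j^3 + 7.8*j^2 + 6.65*j + 1.11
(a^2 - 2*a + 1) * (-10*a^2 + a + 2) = -10*a^4 + 21*a^3 - 10*a^2 - 3*a + 2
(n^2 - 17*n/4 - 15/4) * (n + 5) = n^3 + 3*n^2/4 - 25*n - 75/4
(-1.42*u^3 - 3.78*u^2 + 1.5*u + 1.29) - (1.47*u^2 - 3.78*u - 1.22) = -1.42*u^3 - 5.25*u^2 + 5.28*u + 2.51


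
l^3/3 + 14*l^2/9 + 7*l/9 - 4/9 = (l/3 + 1/3)*(l - 1/3)*(l + 4)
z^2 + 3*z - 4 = (z - 1)*(z + 4)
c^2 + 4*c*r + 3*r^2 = (c + r)*(c + 3*r)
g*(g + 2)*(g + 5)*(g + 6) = g^4 + 13*g^3 + 52*g^2 + 60*g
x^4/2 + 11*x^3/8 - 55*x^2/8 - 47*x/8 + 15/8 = (x/2 + 1/2)*(x - 3)*(x - 1/4)*(x + 5)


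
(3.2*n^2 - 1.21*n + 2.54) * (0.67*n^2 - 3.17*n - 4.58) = 2.144*n^4 - 10.9547*n^3 - 9.1185*n^2 - 2.51*n - 11.6332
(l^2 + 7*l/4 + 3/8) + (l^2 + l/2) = 2*l^2 + 9*l/4 + 3/8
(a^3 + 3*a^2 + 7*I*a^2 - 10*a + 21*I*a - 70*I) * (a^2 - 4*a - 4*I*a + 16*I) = a^5 - a^4 + 3*I*a^4 + 6*a^3 - 3*I*a^3 + 12*a^2 - 66*I*a^2 - 616*a + 120*I*a + 1120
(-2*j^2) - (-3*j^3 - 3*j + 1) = 3*j^3 - 2*j^2 + 3*j - 1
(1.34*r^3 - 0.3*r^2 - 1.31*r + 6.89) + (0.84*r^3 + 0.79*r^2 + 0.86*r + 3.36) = 2.18*r^3 + 0.49*r^2 - 0.45*r + 10.25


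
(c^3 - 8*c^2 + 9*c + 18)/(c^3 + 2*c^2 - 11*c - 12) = (c - 6)/(c + 4)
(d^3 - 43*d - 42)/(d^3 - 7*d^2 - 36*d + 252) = (d + 1)/(d - 6)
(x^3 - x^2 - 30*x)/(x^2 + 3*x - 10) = x*(x - 6)/(x - 2)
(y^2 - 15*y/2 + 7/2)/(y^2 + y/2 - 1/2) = (y - 7)/(y + 1)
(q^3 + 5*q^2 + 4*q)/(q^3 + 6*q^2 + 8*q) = (q + 1)/(q + 2)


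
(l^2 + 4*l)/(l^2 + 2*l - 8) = l/(l - 2)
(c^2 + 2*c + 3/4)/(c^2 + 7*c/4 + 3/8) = 2*(2*c + 1)/(4*c + 1)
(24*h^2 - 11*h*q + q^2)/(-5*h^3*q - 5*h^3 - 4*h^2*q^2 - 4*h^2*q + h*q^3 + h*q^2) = (-24*h^2 + 11*h*q - q^2)/(h*(5*h^2*q + 5*h^2 + 4*h*q^2 + 4*h*q - q^3 - q^2))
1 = 1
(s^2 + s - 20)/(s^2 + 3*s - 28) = (s + 5)/(s + 7)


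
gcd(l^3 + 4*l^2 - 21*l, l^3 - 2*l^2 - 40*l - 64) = 1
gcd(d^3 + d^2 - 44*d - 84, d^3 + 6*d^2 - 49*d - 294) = d^2 - d - 42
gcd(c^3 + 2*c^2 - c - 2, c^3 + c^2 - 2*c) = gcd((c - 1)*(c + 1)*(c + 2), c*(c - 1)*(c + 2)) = c^2 + c - 2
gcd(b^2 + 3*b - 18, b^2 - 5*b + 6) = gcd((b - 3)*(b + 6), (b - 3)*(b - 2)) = b - 3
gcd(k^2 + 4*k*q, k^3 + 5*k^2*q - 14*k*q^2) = k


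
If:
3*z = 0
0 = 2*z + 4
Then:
No Solution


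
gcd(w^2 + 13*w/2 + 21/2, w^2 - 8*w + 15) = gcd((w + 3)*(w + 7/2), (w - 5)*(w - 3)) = 1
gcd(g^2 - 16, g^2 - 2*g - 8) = g - 4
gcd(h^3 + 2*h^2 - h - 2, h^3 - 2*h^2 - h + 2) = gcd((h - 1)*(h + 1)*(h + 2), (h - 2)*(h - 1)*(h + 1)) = h^2 - 1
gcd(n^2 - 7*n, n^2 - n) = n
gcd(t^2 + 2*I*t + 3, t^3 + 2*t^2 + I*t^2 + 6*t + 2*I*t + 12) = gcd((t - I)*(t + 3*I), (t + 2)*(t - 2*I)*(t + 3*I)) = t + 3*I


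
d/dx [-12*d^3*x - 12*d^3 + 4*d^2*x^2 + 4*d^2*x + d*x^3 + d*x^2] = d*(-12*d^2 + 8*d*x + 4*d + 3*x^2 + 2*x)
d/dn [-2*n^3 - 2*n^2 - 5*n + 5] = -6*n^2 - 4*n - 5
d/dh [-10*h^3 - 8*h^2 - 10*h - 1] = -30*h^2 - 16*h - 10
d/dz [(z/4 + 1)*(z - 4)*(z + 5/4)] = 3*z^2/4 + 5*z/8 - 4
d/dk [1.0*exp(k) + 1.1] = 1.0*exp(k)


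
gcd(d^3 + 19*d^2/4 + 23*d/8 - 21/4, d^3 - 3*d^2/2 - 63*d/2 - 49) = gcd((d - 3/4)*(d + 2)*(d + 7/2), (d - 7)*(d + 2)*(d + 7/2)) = d^2 + 11*d/2 + 7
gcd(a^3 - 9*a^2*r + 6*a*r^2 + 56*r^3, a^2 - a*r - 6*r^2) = a + 2*r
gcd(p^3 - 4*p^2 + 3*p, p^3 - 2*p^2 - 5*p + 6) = p^2 - 4*p + 3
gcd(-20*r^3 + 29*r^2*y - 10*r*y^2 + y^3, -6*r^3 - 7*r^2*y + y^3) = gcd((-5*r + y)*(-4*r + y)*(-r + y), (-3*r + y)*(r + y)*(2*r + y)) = 1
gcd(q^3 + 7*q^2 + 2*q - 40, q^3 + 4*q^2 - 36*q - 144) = q + 4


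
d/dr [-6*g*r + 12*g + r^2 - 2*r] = -6*g + 2*r - 2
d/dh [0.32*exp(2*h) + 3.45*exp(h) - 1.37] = (0.64*exp(h) + 3.45)*exp(h)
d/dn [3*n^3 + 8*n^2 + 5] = n*(9*n + 16)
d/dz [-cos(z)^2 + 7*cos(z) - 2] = (2*cos(z) - 7)*sin(z)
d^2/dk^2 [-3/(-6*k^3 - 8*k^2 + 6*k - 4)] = 3*(-(9*k + 4)*(3*k^3 + 4*k^2 - 3*k + 2) + (9*k^2 + 8*k - 3)^2)/(3*k^3 + 4*k^2 - 3*k + 2)^3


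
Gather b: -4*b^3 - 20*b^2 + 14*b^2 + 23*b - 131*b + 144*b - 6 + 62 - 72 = -4*b^3 - 6*b^2 + 36*b - 16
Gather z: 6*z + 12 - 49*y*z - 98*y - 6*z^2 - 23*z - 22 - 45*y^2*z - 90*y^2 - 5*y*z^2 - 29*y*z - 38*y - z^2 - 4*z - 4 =-90*y^2 - 136*y + z^2*(-5*y - 7) + z*(-45*y^2 - 78*y - 21) - 14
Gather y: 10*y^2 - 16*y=10*y^2 - 16*y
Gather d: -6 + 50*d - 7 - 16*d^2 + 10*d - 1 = -16*d^2 + 60*d - 14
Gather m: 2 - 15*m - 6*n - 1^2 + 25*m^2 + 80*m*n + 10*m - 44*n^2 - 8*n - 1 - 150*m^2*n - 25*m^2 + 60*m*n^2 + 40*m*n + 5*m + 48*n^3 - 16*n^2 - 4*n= -150*m^2*n + m*(60*n^2 + 120*n) + 48*n^3 - 60*n^2 - 18*n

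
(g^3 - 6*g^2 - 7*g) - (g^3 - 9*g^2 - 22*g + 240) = 3*g^2 + 15*g - 240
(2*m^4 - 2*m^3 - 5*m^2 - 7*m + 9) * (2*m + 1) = 4*m^5 - 2*m^4 - 12*m^3 - 19*m^2 + 11*m + 9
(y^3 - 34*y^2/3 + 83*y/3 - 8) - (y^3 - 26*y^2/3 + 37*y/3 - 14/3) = -8*y^2/3 + 46*y/3 - 10/3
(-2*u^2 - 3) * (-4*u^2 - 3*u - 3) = 8*u^4 + 6*u^3 + 18*u^2 + 9*u + 9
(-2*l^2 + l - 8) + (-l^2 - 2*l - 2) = -3*l^2 - l - 10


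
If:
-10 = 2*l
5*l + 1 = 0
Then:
No Solution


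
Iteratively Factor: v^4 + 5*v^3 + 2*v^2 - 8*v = (v)*(v^3 + 5*v^2 + 2*v - 8) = v*(v + 2)*(v^2 + 3*v - 4) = v*(v - 1)*(v + 2)*(v + 4)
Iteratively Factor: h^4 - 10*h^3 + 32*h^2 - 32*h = (h)*(h^3 - 10*h^2 + 32*h - 32) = h*(h - 2)*(h^2 - 8*h + 16) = h*(h - 4)*(h - 2)*(h - 4)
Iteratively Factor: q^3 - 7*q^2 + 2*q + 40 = (q + 2)*(q^2 - 9*q + 20) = (q - 5)*(q + 2)*(q - 4)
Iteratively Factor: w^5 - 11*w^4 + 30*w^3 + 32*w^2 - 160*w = (w - 4)*(w^4 - 7*w^3 + 2*w^2 + 40*w) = (w - 4)*(w + 2)*(w^3 - 9*w^2 + 20*w) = w*(w - 4)*(w + 2)*(w^2 - 9*w + 20) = w*(w - 4)^2*(w + 2)*(w - 5)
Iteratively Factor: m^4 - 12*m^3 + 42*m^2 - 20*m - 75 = (m + 1)*(m^3 - 13*m^2 + 55*m - 75) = (m - 5)*(m + 1)*(m^2 - 8*m + 15) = (m - 5)*(m - 3)*(m + 1)*(m - 5)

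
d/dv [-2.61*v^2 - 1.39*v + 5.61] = -5.22*v - 1.39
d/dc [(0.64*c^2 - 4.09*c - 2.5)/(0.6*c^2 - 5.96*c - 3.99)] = (-1.3604*c^2 - 2.1072*c + 1.4191)/(0.36*c^4 - 7.152*c^3 + 30.7336*c^2 + 47.5608*c + 15.9201)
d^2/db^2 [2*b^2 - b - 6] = 4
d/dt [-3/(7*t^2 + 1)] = 42*t/(7*t^2 + 1)^2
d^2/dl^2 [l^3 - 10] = 6*l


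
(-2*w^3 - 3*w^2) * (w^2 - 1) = -2*w^5 - 3*w^4 + 2*w^3 + 3*w^2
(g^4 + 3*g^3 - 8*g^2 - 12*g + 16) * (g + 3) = g^5 + 6*g^4 + g^3 - 36*g^2 - 20*g + 48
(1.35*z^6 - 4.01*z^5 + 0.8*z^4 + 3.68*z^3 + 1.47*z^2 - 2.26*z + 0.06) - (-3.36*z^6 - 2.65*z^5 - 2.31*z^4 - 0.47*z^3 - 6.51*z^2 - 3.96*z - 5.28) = 4.71*z^6 - 1.36*z^5 + 3.11*z^4 + 4.15*z^3 + 7.98*z^2 + 1.7*z + 5.34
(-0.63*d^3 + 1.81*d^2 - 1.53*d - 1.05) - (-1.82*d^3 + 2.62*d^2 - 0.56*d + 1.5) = 1.19*d^3 - 0.81*d^2 - 0.97*d - 2.55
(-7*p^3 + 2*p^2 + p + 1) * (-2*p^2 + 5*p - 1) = 14*p^5 - 39*p^4 + 15*p^3 + p^2 + 4*p - 1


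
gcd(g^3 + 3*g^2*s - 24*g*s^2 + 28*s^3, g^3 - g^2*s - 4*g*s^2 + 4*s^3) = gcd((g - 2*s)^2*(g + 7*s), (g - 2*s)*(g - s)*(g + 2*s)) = -g + 2*s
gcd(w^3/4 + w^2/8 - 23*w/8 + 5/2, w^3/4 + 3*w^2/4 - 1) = w - 1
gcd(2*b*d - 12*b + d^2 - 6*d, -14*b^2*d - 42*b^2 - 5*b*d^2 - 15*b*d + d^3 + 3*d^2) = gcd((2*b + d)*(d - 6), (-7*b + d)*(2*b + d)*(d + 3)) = 2*b + d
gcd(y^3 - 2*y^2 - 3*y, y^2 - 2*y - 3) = y^2 - 2*y - 3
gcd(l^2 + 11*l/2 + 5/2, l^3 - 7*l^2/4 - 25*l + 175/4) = l + 5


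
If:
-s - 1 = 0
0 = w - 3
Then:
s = -1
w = 3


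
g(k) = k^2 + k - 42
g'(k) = 2*k + 1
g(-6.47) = -6.61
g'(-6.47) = -11.94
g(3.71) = -24.53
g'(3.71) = 8.42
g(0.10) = -41.89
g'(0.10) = 1.20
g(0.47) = -41.31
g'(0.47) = 1.94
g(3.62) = -25.28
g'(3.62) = 8.24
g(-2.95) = -36.25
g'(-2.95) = -4.90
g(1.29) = -39.05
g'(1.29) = 3.58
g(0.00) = -42.00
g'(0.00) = 1.00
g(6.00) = 0.00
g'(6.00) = 13.00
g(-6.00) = -12.00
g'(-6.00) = -11.00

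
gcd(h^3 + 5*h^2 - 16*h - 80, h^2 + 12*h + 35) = h + 5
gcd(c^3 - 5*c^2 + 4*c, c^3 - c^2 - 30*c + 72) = c - 4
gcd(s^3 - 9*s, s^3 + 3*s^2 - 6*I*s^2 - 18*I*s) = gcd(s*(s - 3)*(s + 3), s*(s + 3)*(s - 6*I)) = s^2 + 3*s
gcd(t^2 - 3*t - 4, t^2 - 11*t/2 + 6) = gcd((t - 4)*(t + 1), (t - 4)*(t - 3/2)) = t - 4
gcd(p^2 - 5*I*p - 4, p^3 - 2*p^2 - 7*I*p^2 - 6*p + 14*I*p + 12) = p - I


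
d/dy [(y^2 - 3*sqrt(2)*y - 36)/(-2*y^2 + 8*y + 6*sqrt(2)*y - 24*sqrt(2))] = 2*(y^2 - 18*y - 6*sqrt(2)*y + 27*sqrt(2) + 54)/(y^4 - 6*sqrt(2)*y^3 - 8*y^3 + 34*y^2 + 48*sqrt(2)*y^2 - 144*y - 96*sqrt(2)*y + 288)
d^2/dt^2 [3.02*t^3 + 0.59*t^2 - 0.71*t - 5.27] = 18.12*t + 1.18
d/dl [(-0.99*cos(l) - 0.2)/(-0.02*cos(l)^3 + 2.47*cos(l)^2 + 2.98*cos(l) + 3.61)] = (0.0396*cos(l)^3 - 2.4333*cos(l)^2 - 0.988*cos(l) + 2.9779)*sin(l)/(0.0004*cos(l)^6 - 0.0988*cos(l)^5 + 5.9817*cos(l)^4 + 14.5768*cos(l)^3 + 26.7138*cos(l)^2 + 21.5156*cos(l) + 13.0321)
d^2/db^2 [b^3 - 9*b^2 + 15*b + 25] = 6*b - 18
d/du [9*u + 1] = 9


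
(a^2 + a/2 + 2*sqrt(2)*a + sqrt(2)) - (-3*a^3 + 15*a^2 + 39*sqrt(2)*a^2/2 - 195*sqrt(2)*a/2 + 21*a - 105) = 3*a^3 - 39*sqrt(2)*a^2/2 - 14*a^2 - 41*a/2 + 199*sqrt(2)*a/2 + sqrt(2) + 105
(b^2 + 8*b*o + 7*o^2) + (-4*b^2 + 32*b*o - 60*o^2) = -3*b^2 + 40*b*o - 53*o^2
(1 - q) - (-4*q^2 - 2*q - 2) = 4*q^2 + q + 3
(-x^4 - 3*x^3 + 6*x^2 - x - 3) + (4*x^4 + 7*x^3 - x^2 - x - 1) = 3*x^4 + 4*x^3 + 5*x^2 - 2*x - 4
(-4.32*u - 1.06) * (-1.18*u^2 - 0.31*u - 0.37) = 5.0976*u^3 + 2.59*u^2 + 1.927*u + 0.3922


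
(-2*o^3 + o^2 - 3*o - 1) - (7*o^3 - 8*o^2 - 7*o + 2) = -9*o^3 + 9*o^2 + 4*o - 3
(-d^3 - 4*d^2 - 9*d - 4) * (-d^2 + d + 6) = d^5 + 3*d^4 - d^3 - 29*d^2 - 58*d - 24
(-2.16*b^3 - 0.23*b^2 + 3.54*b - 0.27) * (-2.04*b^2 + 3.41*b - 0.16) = 4.4064*b^5 - 6.8964*b^4 - 7.6603*b^3 + 12.659*b^2 - 1.4871*b + 0.0432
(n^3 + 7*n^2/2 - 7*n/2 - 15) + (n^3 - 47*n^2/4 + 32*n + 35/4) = 2*n^3 - 33*n^2/4 + 57*n/2 - 25/4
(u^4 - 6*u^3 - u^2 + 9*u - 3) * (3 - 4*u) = -4*u^5 + 27*u^4 - 14*u^3 - 39*u^2 + 39*u - 9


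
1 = 1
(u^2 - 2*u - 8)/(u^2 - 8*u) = (u^2 - 2*u - 8)/(u*(u - 8))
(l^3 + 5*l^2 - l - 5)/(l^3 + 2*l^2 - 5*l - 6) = (l^2 + 4*l - 5)/(l^2 + l - 6)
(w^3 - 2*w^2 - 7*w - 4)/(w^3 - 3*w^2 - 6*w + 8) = (w^2 + 2*w + 1)/(w^2 + w - 2)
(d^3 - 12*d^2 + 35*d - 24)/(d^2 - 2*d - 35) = (-d^3 + 12*d^2 - 35*d + 24)/(-d^2 + 2*d + 35)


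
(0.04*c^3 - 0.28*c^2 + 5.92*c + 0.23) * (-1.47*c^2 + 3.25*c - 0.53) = -0.0588*c^5 + 0.5416*c^4 - 9.6336*c^3 + 19.0503*c^2 - 2.3901*c - 0.1219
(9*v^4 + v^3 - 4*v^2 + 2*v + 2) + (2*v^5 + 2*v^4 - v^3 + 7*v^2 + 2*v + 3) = 2*v^5 + 11*v^4 + 3*v^2 + 4*v + 5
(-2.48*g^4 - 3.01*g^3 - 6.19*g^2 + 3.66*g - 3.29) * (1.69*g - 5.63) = -4.1912*g^5 + 8.8755*g^4 + 6.4852*g^3 + 41.0351*g^2 - 26.1659*g + 18.5227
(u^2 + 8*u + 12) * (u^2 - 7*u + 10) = u^4 + u^3 - 34*u^2 - 4*u + 120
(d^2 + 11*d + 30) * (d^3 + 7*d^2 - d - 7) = d^5 + 18*d^4 + 106*d^3 + 192*d^2 - 107*d - 210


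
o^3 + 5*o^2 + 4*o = o*(o + 1)*(o + 4)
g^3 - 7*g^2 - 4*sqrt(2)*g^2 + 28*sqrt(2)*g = g*(g - 7)*(g - 4*sqrt(2))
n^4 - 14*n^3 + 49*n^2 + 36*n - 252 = (n - 7)*(n - 6)*(n - 3)*(n + 2)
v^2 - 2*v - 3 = (v - 3)*(v + 1)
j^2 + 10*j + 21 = (j + 3)*(j + 7)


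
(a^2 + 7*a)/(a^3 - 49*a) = 1/(a - 7)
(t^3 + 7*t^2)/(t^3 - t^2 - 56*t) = t/(t - 8)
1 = 1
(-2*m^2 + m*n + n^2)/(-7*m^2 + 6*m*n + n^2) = (2*m + n)/(7*m + n)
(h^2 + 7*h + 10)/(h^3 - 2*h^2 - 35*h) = (h + 2)/(h*(h - 7))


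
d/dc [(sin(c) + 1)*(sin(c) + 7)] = 2*(sin(c) + 4)*cos(c)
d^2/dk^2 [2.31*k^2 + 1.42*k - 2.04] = 4.62000000000000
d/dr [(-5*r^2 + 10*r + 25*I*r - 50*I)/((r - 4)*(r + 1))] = (r^2*(5 - 25*I) + r*(40 + 100*I) - 40 - 250*I)/(r^4 - 6*r^3 + r^2 + 24*r + 16)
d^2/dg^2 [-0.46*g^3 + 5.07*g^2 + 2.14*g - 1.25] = 10.14 - 2.76*g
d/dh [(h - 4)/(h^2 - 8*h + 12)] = (h^2 - 8*h - 2*(h - 4)^2 + 12)/(h^2 - 8*h + 12)^2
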